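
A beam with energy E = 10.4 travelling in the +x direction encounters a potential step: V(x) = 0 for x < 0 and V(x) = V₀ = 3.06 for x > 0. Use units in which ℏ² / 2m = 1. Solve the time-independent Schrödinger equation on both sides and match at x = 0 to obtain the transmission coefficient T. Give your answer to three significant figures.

On each side the TISE gives plane waves with k = √(2m(E − V))/ℏ: k₁ = √(2·½·10.4) = 3.225, k₂ = √(2·½·7.34) = 2.709.
Continuity of ψ and ψ′ at the step yields the reflection amplitude r = (k₁ − k₂)/(k₁ + k₂) = 0.08690; thus R = |r|² = 0.007551, T = 0.9924.

T = 0.992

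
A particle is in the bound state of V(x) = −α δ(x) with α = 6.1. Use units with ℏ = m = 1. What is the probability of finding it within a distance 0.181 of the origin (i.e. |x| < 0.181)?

P = 0.890

The normalised bound state is ψ = √κ e^{−κ|x|} with κ = mα/ℏ² = 6.100.
P(|x| < d) = ∫_{−d}^{d} κ e^{−2κ|x|} dx = 1 − e^{−2κd} = 1 − e^{−2.208} = 0.8901.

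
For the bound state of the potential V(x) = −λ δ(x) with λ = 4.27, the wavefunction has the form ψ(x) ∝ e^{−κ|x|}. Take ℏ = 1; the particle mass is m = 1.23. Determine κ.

κ = 5.25

Integrate −(ℏ²/2m)ψ'' − λδ(x)ψ = Eψ from −ε to +ε: the ψ'' term gives ψ'(0⁺) − ψ'(0⁻) and the δ term gives −(2mλ/ℏ²)ψ(0).
With ψ ∝ e^{−κ|x|} this yields −2κ = −2mλ/ℏ², so κ = mλ/ℏ² = 5.252.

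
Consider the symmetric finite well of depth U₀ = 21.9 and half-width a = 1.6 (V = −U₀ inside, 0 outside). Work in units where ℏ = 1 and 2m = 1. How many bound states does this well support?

N = 5

The dimensionless depth is z₀ = a√(2mU₀)/ℏ = 1.6 × √(21.90) = 7.488.
A new bound state (alternating even/odd) appears each time z₀ passes a multiple of π/2, so N = ⌊2z₀/π⌋ + 1 = ⌊4.767⌋ + 1 = 5.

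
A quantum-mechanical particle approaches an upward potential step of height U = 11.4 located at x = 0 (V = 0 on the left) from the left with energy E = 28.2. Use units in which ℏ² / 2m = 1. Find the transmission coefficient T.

T = 0.983

On each side the TISE gives plane waves with k = √(2m(E − V))/ℏ: k₁ = √(2·½·28.2) = 5.310, k₂ = √(2·½·16.8) = 4.099.
Matching ψ and ψ′ at x = 0 gives r = (k₁ − k₂)/(k₁ + k₂), so R = r² = 0.01658 and T = 1 − R = 0.9834.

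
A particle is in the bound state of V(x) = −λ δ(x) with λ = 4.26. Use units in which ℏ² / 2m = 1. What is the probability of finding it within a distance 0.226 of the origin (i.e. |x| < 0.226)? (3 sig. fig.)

The normalised bound state is ψ = √κ e^{−κ|x|} with κ = mλ/ℏ² = 2.130.
P(|x| < d) = ∫_{−d}^{d} κ e^{−2κ|x|} dx = 1 − e^{−2κd} = 1 − e^{−0.9628} = 0.6182.

P = 0.618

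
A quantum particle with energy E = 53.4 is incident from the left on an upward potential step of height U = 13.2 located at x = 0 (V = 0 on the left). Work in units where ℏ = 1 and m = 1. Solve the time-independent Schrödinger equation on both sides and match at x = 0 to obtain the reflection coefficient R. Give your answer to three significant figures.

On each side the TISE gives plane waves with k = √(2m(E − V))/ℏ: k₁ = √(2·1·53.4) = 10.33, k₂ = √(2·1·40.2) = 8.967.
Continuity of ψ and ψ′ at the step yields the reflection amplitude r = (k₁ − k₂)/(k₁ + k₂) = 0.07087; thus R = |r|² = 0.005022, T = 0.9950.

R = 0.00502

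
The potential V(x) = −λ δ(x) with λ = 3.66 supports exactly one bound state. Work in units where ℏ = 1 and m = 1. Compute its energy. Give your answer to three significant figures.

The bound state is ψ(x) = √κ e^{−κ|x|}. The derivative jump ψ'(0⁺) − ψ'(0⁻) = −(2mλ/ℏ²)ψ(0) fixes κ = mλ/ℏ² = 3.660.
Then E = −ℏ²κ²/(2m) = −mλ²/(2ℏ²) = -6.698.

E = -6.70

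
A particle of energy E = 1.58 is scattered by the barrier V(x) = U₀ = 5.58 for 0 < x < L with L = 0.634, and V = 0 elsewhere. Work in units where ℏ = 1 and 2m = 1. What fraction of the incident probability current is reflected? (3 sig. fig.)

Since E < U₀ the interior solution is evanescent with decay constant κ = √(2m(U₀ − E))/ℏ = 2.000.
κL = 1.268, sinh(κL) = 1.636.
Matching ψ, ψ′ at both faces gives T = [1 + U₀² sinh²(κL) / (4E(U₀ − E))]⁻¹ = 1/4.297 = 0.233.
R = 1 − T = 0.767.

R = 0.767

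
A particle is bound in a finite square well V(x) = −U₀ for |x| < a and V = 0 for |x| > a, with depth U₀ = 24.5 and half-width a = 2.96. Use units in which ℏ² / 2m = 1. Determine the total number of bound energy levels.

N = 10

The dimensionless depth is z₀ = a√(2mU₀)/ℏ = 2.96 × √(24.50) = 14.65.
A new bound state (alternating even/odd) appears each time z₀ passes a multiple of π/2, so N = ⌊2z₀/π⌋ + 1 = ⌊9.327⌋ + 1 = 10.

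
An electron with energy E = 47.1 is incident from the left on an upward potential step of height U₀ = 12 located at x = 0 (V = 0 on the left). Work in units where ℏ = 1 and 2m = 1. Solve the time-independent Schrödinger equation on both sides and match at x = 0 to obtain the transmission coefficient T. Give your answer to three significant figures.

T = 0.995

On each side the TISE gives plane waves with k = √(2m(E − V))/ℏ: k₁ = √(2·½·47.1) = 6.863, k₂ = √(2·½·35.1) = 5.925.
Matching ψ and ψ′ at x = 0 gives r = (k₁ − k₂)/(k₁ + k₂), so R = r² = 0.005385 and T = 1 − R = 0.9946.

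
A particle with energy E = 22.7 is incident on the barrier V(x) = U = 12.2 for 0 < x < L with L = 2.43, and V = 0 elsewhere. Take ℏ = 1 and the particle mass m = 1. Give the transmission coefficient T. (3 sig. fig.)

E > U: inside the barrier k₂ = √(2m(E − U))/ℏ = 4.583, k₂L = 11.14.
T = [1 + U² sin²(k₂L) / (4E(E − U))]⁻¹ = 1/1.153 = 0.867.

T = 0.867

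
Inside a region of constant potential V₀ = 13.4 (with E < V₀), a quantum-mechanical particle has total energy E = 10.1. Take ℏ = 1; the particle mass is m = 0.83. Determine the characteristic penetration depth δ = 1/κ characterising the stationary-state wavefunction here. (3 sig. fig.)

δ = 0.427

Since E < V₀ the TISE in this region is ψ'' = κ²ψ with κ = √(2m(V₀ − E))/ℏ.
κ = √(2 × 0.83 × 3.3) = 2.341. The penetration depth is δ = 1/κ = 0.427.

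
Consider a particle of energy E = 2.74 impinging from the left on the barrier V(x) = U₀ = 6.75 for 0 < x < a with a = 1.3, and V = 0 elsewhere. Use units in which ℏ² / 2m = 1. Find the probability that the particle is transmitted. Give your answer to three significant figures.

E < U₀: inside the barrier ψ ∝ e^{±κx} with κ = √(2m(U₀ − E))/ℏ = 2.002.
κa = 2.603, sinh(κa) = 6.717.
The exact tunnelling result is T⁻¹ = 1 + U₀² sinh²(κa) / [4E(U₀ − E)] = 47.77, so T = 0.0209.

T = 0.0209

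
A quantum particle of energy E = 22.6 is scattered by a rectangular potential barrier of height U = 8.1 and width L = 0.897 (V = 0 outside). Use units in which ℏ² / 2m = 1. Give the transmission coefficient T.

Above the barrier the interior wavenumber is k₂ = √(2m(E − U))/ℏ = 3.808, giving phase k₂L = 3.416.
T = [1 + U² sin²(k₂L) / (4E(E − U))]⁻¹ = 1/1.004 = 0.996.

T = 0.996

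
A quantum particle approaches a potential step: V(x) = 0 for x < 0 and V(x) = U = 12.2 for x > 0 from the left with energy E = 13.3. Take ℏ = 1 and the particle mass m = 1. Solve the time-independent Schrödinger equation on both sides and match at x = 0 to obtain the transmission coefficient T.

On each side the TISE gives plane waves with k = √(2m(E − V))/ℏ: k₁ = √(2·1·13.3) = 5.158, k₂ = √(2·1·1.1) = 1.483.
Matching ψ and ψ′ at x = 0 gives r = (k₁ − k₂)/(k₁ + k₂), so R = r² = 0.3061 and T = 1 − R = 0.6939.

T = 0.694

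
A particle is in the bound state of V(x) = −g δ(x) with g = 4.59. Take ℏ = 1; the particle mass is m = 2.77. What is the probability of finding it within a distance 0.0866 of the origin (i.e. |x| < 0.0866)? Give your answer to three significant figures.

The normalised bound state is ψ = √κ e^{−κ|x|} with κ = mg/ℏ² = 12.71.
P(|x| < d) = ∫_{−d}^{d} κ e^{−2κ|x|} dx = 1 − e^{−2κd} = 1 − e^{−2.202} = 0.8894.

P = 0.889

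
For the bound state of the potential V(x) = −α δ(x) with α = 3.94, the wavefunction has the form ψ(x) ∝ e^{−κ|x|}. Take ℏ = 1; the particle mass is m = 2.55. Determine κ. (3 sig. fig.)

Integrate −(ℏ²/2m)ψ'' − αδ(x)ψ = Eψ from −ε to +ε: the ψ'' term gives ψ'(0⁺) − ψ'(0⁻) and the δ term gives −(2mα/ℏ²)ψ(0).
With ψ ∝ e^{−κ|x|} this yields −2κ = −2mα/ℏ², so κ = mα/ℏ² = 10.05.

κ = 10.0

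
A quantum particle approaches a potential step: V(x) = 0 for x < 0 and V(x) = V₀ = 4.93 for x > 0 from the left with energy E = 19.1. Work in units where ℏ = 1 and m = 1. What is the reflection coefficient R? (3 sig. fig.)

R = 0.00555

The wavenumbers are k₁ = √(2mE)/ℏ = 6.181 on the left and k₂ = √(2m(E − V₀))/ℏ = 5.324 on the right.
Matching ψ and ψ′ at x = 0 gives r = (k₁ − k₂)/(k₁ + k₂), so R = r² = 0.005551 and T = 1 − R = 0.9944.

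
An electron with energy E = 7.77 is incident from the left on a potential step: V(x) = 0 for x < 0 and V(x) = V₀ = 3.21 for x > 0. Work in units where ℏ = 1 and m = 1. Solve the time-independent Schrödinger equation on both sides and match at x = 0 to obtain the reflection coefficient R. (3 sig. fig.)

On each side the TISE gives plane waves with k = √(2m(E − V))/ℏ: k₁ = √(2·1·7.77) = 3.942, k₂ = √(2·1·4.56) = 3.020.
Matching ψ and ψ′ at x = 0 gives r = (k₁ − k₂)/(k₁ + k₂), so R = r² = 0.01754 and T = 1 − R = 0.9825.

R = 0.0175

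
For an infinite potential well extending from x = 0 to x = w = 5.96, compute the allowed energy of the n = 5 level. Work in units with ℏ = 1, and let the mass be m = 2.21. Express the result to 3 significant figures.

Requiring ψ(0) = ψ(w) = 0 quantises k = nπ/w, hence E_n = ℏ²k²/2m = n²π²ℏ²/(2mw²).
E_5 = 5² × π² / (2 × 2.21 × 5.96²) = 1.572.

E = 1.57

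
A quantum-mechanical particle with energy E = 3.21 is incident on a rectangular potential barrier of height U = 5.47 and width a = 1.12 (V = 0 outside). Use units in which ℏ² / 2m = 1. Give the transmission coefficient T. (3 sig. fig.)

T = 0.125

Since E < U the interior solution is evanescent with decay constant κ = √(2m(U − E))/ℏ = 1.503.
κa = 1.684, sinh(κa) = 2.600.
Matching ψ, ψ′ at both faces gives T = [1 + U² sinh²(κa) / (4E(U − E))]⁻¹ = 1/7.970 = 0.125.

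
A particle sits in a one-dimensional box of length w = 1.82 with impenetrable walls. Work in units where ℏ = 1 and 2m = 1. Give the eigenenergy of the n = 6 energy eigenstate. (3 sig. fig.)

E = 107

The infinite-well eigenfunctions ψ_n = √(2/w) sin(nπx/w) vanish at both walls, giving E_n = n²π²ℏ²/(2mw²).
E_6 = 6² × π² / (2 × 0.5 × 1.82²) = 107.3.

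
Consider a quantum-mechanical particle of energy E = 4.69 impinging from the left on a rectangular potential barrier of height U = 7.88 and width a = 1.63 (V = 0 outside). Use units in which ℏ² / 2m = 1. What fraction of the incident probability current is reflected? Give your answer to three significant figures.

Since E < U the interior solution is evanescent with decay constant κ = √(2m(U − E))/ℏ = 1.786.
κa = 2.911, sinh(κa) = 9.163.
The exact tunnelling result is T⁻¹ = 1 + U² sinh²(κa) / [4E(U − E)] = 88.12, so T = 0.0113.
R = 1 − T = 0.989.

R = 0.989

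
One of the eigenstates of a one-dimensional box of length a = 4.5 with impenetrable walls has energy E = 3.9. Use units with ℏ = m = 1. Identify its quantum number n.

n = 4

For an infinite well E_n = n²π²ℏ²/(2ma²), so n = (a/πℏ)√(2mE).
n = (4.5/π) × √(2 × 1 × 3.9) = 4.000 → n = 4.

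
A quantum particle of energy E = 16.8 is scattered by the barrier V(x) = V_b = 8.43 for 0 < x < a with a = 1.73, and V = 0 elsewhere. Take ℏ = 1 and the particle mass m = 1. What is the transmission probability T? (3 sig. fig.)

T = 0.940

Above the barrier the interior wavenumber is k₂ = √(2m(E − V_b))/ℏ = 4.091, giving phase k₂a = 7.078.
Matching at both interfaces gives T⁻¹ = 1 + V_b² sin²(k₂a) / [4E(E − V_b)] = 1.064, hence T = 0.940.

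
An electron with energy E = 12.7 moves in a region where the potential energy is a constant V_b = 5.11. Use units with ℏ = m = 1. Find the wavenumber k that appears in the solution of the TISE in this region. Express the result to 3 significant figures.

With E > V_b the solution is oscillatory, ψ ∝ e^{±ikx} with k = √(2m(E − V_b))/ℏ.
k = √(2 × 1 × 7.59) = 3.896.

k = 3.90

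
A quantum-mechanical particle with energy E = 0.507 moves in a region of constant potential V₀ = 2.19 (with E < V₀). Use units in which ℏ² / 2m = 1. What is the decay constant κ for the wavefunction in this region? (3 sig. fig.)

κ = 1.30

Since E < V₀ the TISE in this region is ψ'' = κ²ψ with κ = √(2m(V₀ − E))/ℏ.
κ = √(2 × 0.5 × 1.683) = 1.297.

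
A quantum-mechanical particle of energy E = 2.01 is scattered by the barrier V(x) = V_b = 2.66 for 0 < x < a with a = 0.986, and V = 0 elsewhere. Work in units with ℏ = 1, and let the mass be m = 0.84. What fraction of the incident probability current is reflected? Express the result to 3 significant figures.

R = 0.669

Since E < V_b the interior solution is evanescent with decay constant κ = √(2m(V_b − E))/ℏ = 1.045.
κa = 1.030, sinh(κa) = 1.223.
Matching ψ, ψ′ at both faces gives T = [1 + V_b² sinh²(κa) / (4E(V_b − E))]⁻¹ = 1/3.024 = 0.331.
R = 1 − T = 0.669.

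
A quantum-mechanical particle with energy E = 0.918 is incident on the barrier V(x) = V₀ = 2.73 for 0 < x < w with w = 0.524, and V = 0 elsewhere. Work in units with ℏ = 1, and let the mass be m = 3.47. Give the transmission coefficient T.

Since E < V₀ the interior solution is evanescent with decay constant κ = √(2m(V₀ − E))/ℏ = 3.546.
κw = 1.858, sinh(κw) = 3.128.
The exact tunnelling result is T⁻¹ = 1 + V₀² sinh²(κw) / [4E(V₀ − E)] = 11.96, so T = 0.0836.

T = 0.0836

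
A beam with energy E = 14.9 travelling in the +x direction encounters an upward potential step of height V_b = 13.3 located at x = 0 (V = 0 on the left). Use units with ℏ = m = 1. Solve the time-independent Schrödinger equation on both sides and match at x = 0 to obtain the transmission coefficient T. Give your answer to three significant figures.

T = 0.744

On each side the TISE gives plane waves with k = √(2m(E − V))/ℏ: k₁ = √(2·1·14.9) = 5.459, k₂ = √(2·1·1.6) = 1.789.
Continuity of ψ and ψ′ at the step yields the reflection amplitude r = (k₁ − k₂)/(k₁ + k₂) = 0.5064; thus R = |r|² = 0.2564, T = 0.7436.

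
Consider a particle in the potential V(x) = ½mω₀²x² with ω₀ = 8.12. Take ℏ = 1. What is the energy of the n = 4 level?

The oscillator eigenvalues are E_n = ℏω₀(n + ½), so E_4 = 8.12 × 4.5 = 36.54.

E = 36.5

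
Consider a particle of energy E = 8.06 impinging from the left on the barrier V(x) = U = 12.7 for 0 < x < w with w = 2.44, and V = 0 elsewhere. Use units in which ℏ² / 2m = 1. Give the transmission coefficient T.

T = 0.000101

Since E < U the interior solution is evanescent with decay constant κ = √(2m(U − E))/ℏ = 2.154.
κw = 5.256, sinh(κw) = 95.85.
Matching ψ, ψ′ at both faces gives T = [1 + U² sinh²(κw) / (4E(U − E))]⁻¹ = 1/9906 = 0.000101.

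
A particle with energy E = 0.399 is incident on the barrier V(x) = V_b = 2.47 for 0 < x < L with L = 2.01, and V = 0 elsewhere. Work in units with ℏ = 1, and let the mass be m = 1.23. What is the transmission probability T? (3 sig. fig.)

T = 0.000248

Since E < V_b the interior solution is evanescent with decay constant κ = √(2m(V_b − E))/ℏ = 2.257.
κL = 4.537, sinh(κL) = 46.69.
The exact tunnelling result is T⁻¹ = 1 + V_b² sinh²(κL) / [4E(V_b − E)] = 4025, so T = 0.000248.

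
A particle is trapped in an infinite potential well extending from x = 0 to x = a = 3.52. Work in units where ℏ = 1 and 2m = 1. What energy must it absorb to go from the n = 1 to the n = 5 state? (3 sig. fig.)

E_n = n²π²ℏ²/(2ma²), so ΔE = (5² − 1²) π²ℏ²/(2ma²).
ΔE = 24 × π² / (2 × 0.5 × 3.52²) = 19.12.

ΔE = 19.1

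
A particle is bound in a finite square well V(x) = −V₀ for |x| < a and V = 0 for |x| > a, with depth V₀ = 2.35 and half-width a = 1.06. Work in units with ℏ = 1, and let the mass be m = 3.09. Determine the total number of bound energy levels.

N = 3

The dimensionless depth is z₀ = a√(2mV₀)/ℏ = 1.06 × √(14.52) = 4.040.
The even/odd transcendental equations gain one root per π/2 in z₀, giving N = 1 + ⌊2z₀/π⌋ = 1 + ⌊2.572⌋ = 3.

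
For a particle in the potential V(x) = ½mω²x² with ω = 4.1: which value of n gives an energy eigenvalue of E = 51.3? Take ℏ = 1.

Invert E_n = (n + ½)ℏω: n = E/ℏω − ½ = 12.012, so n = 12.

n = 12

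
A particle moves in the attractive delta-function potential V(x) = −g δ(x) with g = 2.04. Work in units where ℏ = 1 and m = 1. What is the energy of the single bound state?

For x ≠ 0 the bound state is ψ ∝ e^{−κ|x|}; integrating the TISE across the delta gives the cusp condition 2κ = 2mg/ℏ², so κ = 2.040.
Then E = −ℏ²κ²/(2m) = −mg²/(2ℏ²) = -2.081.

E = -2.08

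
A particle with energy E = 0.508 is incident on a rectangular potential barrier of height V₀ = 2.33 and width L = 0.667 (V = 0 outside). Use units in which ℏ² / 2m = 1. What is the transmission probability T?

T = 0.393

E < V₀: inside the barrier ψ ∝ e^{±κx} with κ = √(2m(V₀ − E))/ℏ = 1.350.
κL = 0.9003, sinh(κL) = 1.027.
Matching ψ, ψ′ at both faces gives T = [1 + V₀² sinh²(κL) / (4E(V₀ − E))]⁻¹ = 1/2.547 = 0.393.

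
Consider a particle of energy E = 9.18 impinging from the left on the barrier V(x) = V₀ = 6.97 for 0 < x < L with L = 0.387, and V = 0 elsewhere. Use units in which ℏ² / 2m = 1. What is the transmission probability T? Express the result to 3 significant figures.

T = 0.849

E > V₀: inside the barrier k₂ = √(2m(E − V₀))/ℏ = 1.487, k₂L = 0.5753.
T = [1 + V₀² sin²(k₂L) / (4E(E − V₀))]⁻¹ = 1/1.177 = 0.849.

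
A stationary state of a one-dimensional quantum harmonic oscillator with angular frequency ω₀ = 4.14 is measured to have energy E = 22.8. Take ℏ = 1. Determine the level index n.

n = 5

Invert E_n = (n + ½)ℏω₀: n = E/ℏω₀ − ½ = 5.007, so n = 5.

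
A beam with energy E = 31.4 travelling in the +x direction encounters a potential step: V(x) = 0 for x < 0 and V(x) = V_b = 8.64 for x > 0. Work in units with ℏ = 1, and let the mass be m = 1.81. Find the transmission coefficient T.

T = 0.994

On each side the TISE gives plane waves with k = √(2m(E − V))/ℏ: k₁ = √(2·1.81·31.4) = 10.66, k₂ = √(2·1.81·22.76) = 9.077.
Matching ψ and ψ′ at x = 0 gives r = (k₁ − k₂)/(k₁ + k₂), so R = r² = 0.006445 and T = 1 − R = 0.9936.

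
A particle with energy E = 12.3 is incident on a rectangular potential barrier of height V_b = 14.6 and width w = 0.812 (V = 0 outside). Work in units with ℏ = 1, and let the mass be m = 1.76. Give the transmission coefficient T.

T = 0.0209

E < V_b: inside the barrier ψ ∝ e^{±κx} with κ = √(2m(V_b − E))/ℏ = 2.845.
κw = 2.310, sinh(κw) = 4.990.
Matching ψ, ψ′ at both faces gives T = [1 + V_b² sinh²(κw) / (4E(V_b − E))]⁻¹ = 1/47.90 = 0.0209.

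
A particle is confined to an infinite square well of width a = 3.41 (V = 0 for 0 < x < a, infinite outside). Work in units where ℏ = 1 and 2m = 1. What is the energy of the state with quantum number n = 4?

Requiring ψ(0) = ψ(a) = 0 quantises k = nπ/a, hence E_n = ℏ²k²/2m = n²π²ℏ²/(2ma²).
E_4 = 4² × π² / (2 × 0.5 × 3.41²) = 13.58.

E = 13.6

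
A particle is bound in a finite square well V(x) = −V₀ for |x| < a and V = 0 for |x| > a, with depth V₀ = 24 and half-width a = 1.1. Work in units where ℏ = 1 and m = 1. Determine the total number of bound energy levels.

The dimensionless depth is z₀ = a√(2mV₀)/ℏ = 1.1 × √(48.00) = 7.621.
A new bound state (alternating even/odd) appears each time z₀ passes a multiple of π/2, so N = ⌊2z₀/π⌋ + 1 = ⌊4.852⌋ + 1 = 5.

N = 5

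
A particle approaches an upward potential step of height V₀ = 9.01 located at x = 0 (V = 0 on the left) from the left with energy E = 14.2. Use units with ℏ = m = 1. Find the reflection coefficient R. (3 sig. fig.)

R = 0.0607

The wavenumbers are k₁ = √(2mE)/ℏ = 5.329 on the left and k₂ = √(2m(E − V₀))/ℏ = 3.222 on the right.
Continuity of ψ and ψ′ at the step yields the reflection amplitude r = (k₁ − k₂)/(k₁ + k₂) = 0.2464; thus R = |r|² = 0.06074, T = 0.9393.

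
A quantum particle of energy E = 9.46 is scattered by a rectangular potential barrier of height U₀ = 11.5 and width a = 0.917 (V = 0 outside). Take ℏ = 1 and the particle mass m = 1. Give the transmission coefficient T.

Since E < U₀ the interior solution is evanescent with decay constant κ = √(2m(U₀ − E))/ℏ = 2.020.
κa = 1.852, sinh(κa) = 3.109.
Matching ψ, ψ′ at both faces gives T = [1 + U₀² sinh²(κa) / (4E(U₀ − E))]⁻¹ = 1/17.56 = 0.0570.

T = 0.0570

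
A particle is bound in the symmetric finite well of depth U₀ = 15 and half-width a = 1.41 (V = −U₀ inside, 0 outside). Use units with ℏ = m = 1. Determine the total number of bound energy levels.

N = 5

Define the well-strength parameter z₀ = (a/ℏ)√(2mU₀) = 1.41 × √(2·1·15) = 7.723.
A new bound state (alternating even/odd) appears each time z₀ passes a multiple of π/2, so N = ⌊2z₀/π⌋ + 1 = ⌊4.917⌋ + 1 = 5.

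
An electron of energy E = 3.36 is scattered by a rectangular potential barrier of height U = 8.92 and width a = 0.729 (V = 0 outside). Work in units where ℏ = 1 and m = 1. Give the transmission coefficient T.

Since E < U the interior solution is evanescent with decay constant κ = √(2m(U − E))/ℏ = 3.335.
κa = 2.431, sinh(κa) = 5.641.
Matching ψ, ψ′ at both faces gives T = [1 + U² sinh²(κa) / (4E(U − E))]⁻¹ = 1/34.88 = 0.0287.

T = 0.0287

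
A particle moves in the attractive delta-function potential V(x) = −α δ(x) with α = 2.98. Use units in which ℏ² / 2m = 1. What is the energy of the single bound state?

E = -2.22

For x ≠ 0 the bound state is ψ ∝ e^{−κ|x|}; integrating the TISE across the delta gives the cusp condition 2κ = 2mα/ℏ², so κ = 1.490.
Then E = −ℏ²κ²/(2m) = −mα²/(2ℏ²) = -2.220.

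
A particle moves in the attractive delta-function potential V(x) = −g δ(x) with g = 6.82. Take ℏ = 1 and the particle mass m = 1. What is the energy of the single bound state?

E = -23.3

For x ≠ 0 the bound state is ψ ∝ e^{−κ|x|}; integrating the TISE across the delta gives the cusp condition 2κ = 2mg/ℏ², so κ = 6.820.
Then E = −ℏ²κ²/(2m) = −mg²/(2ℏ²) = -23.26.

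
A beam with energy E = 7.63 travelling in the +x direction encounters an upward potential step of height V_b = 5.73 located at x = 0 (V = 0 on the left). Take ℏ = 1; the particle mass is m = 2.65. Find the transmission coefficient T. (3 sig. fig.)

T = 0.888

On each side the TISE gives plane waves with k = √(2m(E − V))/ℏ: k₁ = √(2·2.65·7.63) = 6.359, k₂ = √(2·2.65·1.9) = 3.173.
Continuity of ψ and ψ′ at the step yields the reflection amplitude r = (k₁ − k₂)/(k₁ + k₂) = 0.3342; thus R = |r|² = 0.1117, T = 0.8883.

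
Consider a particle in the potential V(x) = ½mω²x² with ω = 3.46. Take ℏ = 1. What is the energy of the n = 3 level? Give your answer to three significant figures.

E = 12.1

Using E_n = (n + ½)ℏω: E_3 = 3.5 × 3.46 = 12.11.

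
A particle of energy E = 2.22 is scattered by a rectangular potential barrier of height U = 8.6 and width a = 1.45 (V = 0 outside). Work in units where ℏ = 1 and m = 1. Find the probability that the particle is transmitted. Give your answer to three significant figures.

Since E < U the interior solution is evanescent with decay constant κ = √(2m(U − E))/ℏ = 3.572.
κa = 5.180, sinh(κa) = 88.80.
Matching ψ, ψ′ at both faces gives T = [1 + U² sinh²(κa) / (4E(U − E))]⁻¹ = 1/10300 = 0.0000971.

T = 0.0000971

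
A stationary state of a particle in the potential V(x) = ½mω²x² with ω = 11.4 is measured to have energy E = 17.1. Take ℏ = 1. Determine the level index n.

n = 1

Invert E_n = (n + ½)ℏω: n = E/ℏω − ½ = 1.000, so n = 1.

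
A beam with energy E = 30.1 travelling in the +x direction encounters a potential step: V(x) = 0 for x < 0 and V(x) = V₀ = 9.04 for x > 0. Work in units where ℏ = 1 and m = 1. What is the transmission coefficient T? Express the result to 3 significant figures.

T = 0.992

On each side the TISE gives plane waves with k = √(2m(E − V))/ℏ: k₁ = √(2·1·30.1) = 7.759, k₂ = √(2·1·21.06) = 6.490.
Matching ψ and ψ′ at x = 0 gives r = (k₁ − k₂)/(k₁ + k₂), so R = r² = 0.007930 and T = 1 − R = 0.9921.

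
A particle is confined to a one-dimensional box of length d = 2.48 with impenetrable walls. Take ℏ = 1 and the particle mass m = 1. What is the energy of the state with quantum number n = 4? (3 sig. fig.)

E = 12.8

Requiring ψ(0) = ψ(d) = 0 quantises k = nπ/d, hence E_n = ℏ²k²/2m = n²π²ℏ²/(2md²).
E_4 = 4² × π² / (2 × 1 × 2.48²) = 12.84.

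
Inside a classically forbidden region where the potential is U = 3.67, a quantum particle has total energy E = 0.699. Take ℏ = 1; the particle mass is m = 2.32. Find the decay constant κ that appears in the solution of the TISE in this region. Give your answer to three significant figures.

κ = 3.71

Since E < U the TISE in this region is ψ'' = κ²ψ with κ = √(2m(U − E))/ℏ.
κ = √(2 × 2.32 × 2.971) = 3.713.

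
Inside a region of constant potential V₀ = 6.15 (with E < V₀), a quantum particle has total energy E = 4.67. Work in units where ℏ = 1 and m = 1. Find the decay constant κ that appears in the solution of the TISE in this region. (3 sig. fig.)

Since E < V₀ the TISE in this region is ψ'' = κ²ψ with κ = √(2m(V₀ − E))/ℏ.
κ = √(2 × 1 × 1.48) = 1.720.

κ = 1.72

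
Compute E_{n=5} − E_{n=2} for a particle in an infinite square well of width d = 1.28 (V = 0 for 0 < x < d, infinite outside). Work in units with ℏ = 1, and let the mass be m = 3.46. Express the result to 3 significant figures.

E_n = n²π²ℏ²/(2md²), so ΔE = (5² − 2²) π²ℏ²/(2md²).
ΔE = 21 × π² / (2 × 3.46 × 1.28²) = 18.28.

ΔE = 18.3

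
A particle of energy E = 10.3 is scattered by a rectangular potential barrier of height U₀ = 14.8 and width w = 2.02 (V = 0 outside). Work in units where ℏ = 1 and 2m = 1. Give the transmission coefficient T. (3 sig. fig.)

T = 0.000642

E < U₀: inside the barrier ψ ∝ e^{±κx} with κ = √(2m(U₀ − E))/ℏ = 2.121.
κw = 4.285, sinh(κw) = 36.30.
Matching ψ, ψ′ at both faces gives T = [1 + U₀² sinh²(κw) / (4E(U₀ − E))]⁻¹ = 1/1558 = 0.000642.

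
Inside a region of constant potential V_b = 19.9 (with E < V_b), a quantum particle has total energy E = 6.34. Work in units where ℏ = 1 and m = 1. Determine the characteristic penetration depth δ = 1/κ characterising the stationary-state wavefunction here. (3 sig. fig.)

δ = 0.192

Since E < V_b the TISE in this region is ψ'' = κ²ψ with κ = √(2m(V_b − E))/ℏ.
κ = √(2 × 1 × 13.56) = 5.208. The penetration depth is δ = 1/κ = 0.192.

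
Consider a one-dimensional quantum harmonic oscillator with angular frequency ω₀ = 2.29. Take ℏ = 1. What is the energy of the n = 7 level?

Using E_n = (n + ½)ℏω₀: E_7 = 7.5 × 2.29 = 17.18.

E = 17.2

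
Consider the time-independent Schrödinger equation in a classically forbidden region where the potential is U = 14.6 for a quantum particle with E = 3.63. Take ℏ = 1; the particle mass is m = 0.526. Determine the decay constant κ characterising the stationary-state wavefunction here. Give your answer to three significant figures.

κ = 3.40

Since E < U the TISE in this region is ψ'' = κ²ψ with κ = √(2m(U − E))/ℏ.
κ = √(2 × 0.526 × 10.97) = 3.397.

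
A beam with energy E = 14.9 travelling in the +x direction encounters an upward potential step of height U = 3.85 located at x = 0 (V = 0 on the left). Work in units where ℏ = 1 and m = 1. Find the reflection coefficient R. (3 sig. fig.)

R = 0.00556

On each side the TISE gives plane waves with k = √(2m(E − V))/ℏ: k₁ = √(2·1·14.9) = 5.459, k₂ = √(2·1·11.05) = 4.701.
Matching ψ and ψ′ at x = 0 gives r = (k₁ − k₂)/(k₁ + k₂), so R = r² = 0.005564 and T = 1 − R = 0.9944.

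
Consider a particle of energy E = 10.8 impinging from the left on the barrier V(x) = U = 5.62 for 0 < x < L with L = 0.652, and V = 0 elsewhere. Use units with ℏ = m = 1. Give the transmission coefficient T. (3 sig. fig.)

T = 0.905

Above the barrier the interior wavenumber is k₂ = √(2m(E − U))/ℏ = 3.219, giving phase k₂L = 2.099.
T = [1 + U² sin²(k₂L) / (4E(E − U))]⁻¹ = 1/1.105 = 0.905.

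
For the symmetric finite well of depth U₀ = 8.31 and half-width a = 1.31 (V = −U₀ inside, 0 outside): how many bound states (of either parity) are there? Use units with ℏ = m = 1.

N = 4

The dimensionless depth is z₀ = a√(2mU₀)/ℏ = 1.31 × √(16.62) = 5.341.
A new bound state (alternating even/odd) appears each time z₀ passes a multiple of π/2, so N = ⌊2z₀/π⌋ + 1 = ⌊3.400⌋ + 1 = 4.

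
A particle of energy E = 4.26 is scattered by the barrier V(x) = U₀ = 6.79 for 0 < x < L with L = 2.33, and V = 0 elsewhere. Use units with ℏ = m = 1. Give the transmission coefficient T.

E < U₀: inside the barrier ψ ∝ e^{±κx} with κ = √(2m(U₀ − E))/ℏ = 2.249.
κL = 5.241, sinh(κL) = 94.45.
Matching ψ, ψ′ at both faces gives T = [1 + U₀² sinh²(κL) / (4E(U₀ − E))]⁻¹ = 1/9540 = 0.000105.

T = 0.000105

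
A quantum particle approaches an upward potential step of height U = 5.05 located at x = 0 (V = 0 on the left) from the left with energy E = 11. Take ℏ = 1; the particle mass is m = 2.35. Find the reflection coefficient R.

The wavenumbers are k₁ = √(2mE)/ℏ = 7.190 on the left and k₂ = √(2m(E − U))/ℏ = 5.288 on the right.
Matching ψ and ψ′ at x = 0 gives r = (k₁ − k₂)/(k₁ + k₂), so R = r² = 0.02323 and T = 1 − R = 0.9768.

R = 0.0232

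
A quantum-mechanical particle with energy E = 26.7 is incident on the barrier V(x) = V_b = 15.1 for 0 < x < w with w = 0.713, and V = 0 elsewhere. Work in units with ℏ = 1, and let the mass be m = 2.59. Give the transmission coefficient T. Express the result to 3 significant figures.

T = 0.920

E > V_b: inside the barrier k₂ = √(2m(E − V_b))/ℏ = 7.752, k₂w = 5.527.
Matching at both interfaces gives T⁻¹ = 1 + V_b² sin²(k₂w) / [4E(E − V_b)] = 1.087, hence T = 0.920.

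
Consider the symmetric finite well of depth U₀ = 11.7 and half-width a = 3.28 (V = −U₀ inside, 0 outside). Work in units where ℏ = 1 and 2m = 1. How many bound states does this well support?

Define the well-strength parameter z₀ = (a/ℏ)√(2mU₀) = 3.28 × √(2·0.5·11.7) = 11.22.
A new bound state (alternating even/odd) appears each time z₀ passes a multiple of π/2, so N = ⌊2z₀/π⌋ + 1 = ⌊7.142⌋ + 1 = 8.

N = 8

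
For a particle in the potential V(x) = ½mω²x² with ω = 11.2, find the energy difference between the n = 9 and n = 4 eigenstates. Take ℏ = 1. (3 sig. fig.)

ΔE = 56.0

E_n = ℏω(n + ½), so ΔE = (9 − 4) ℏω = 5 × 11.2 = 56.00.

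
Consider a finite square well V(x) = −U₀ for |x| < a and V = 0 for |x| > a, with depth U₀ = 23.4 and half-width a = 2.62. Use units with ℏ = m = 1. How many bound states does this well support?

The dimensionless depth is z₀ = a√(2mU₀)/ℏ = 2.62 × √(46.80) = 17.92.
The even/odd transcendental equations gain one root per π/2 in z₀, giving N = 1 + ⌊2z₀/π⌋ = 1 + ⌊11.41⌋ = 12.

N = 12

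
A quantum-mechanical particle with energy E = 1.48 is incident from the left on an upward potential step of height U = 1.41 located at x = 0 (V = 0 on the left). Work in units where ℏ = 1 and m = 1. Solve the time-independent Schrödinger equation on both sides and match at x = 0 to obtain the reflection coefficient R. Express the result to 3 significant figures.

The wavenumbers are k₁ = √(2mE)/ℏ = 1.720 on the left and k₂ = √(2m(E − U))/ℏ = 0.3742 on the right.
Matching ψ and ψ′ at x = 0 gives r = (k₁ − k₂)/(k₁ + k₂), so R = r² = 0.4131 and T = 1 − R = 0.5869.

R = 0.413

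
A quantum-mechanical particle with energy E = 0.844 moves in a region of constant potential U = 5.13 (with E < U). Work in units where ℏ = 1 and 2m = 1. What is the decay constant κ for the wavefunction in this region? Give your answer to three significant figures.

κ = 2.07

Since E < U the TISE in this region is ψ'' = κ²ψ with κ = √(2m(U − E))/ℏ.
κ = √(2 × 0.5 × 4.286) = 2.070.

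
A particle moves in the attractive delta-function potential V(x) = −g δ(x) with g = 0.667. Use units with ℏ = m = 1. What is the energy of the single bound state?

For x ≠ 0 the bound state is ψ ∝ e^{−κ|x|}; integrating the TISE across the delta gives the cusp condition 2κ = 2mg/ℏ², so κ = 0.6670.
Then E = −ℏ²κ²/(2m) = −mg²/(2ℏ²) = -0.2224.

E = -0.222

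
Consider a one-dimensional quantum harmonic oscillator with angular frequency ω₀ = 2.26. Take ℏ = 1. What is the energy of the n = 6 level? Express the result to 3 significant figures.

The oscillator eigenvalues are E_n = ℏω₀(n + ½), so E_6 = 2.26 × 6.5 = 14.69.

E = 14.7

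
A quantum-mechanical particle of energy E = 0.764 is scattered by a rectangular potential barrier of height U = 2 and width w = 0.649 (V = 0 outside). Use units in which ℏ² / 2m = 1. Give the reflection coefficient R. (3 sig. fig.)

Since E < U the interior solution is evanescent with decay constant κ = √(2m(U − E))/ℏ = 1.112.
κw = 0.7215, sinh(κw) = 0.7858.
The exact tunnelling result is T⁻¹ = 1 + U² sinh²(κw) / [4E(U − E)] = 1.654, so T = 0.605.
R = 1 − T = 0.395.

R = 0.395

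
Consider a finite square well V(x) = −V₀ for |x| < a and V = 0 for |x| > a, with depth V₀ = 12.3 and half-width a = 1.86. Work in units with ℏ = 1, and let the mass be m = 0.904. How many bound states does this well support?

N = 6

Define the well-strength parameter z₀ = (a/ℏ)√(2mV₀) = 1.86 × √(2·0.904·12.3) = 8.771.
A new bound state (alternating even/odd) appears each time z₀ passes a multiple of π/2, so N = ⌊2z₀/π⌋ + 1 = ⌊5.584⌋ + 1 = 6.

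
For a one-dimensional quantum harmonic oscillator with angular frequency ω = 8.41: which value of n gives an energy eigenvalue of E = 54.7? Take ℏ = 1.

n = 6

E_n = ℏω(n + ½) ⇒ n = E/(ℏω) − ½ = 54.7/8.41 − 0.5 = 6.004 → n = 6.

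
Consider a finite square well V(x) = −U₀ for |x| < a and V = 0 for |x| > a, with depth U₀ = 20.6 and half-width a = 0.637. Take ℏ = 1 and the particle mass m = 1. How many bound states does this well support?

The dimensionless depth is z₀ = a√(2mU₀)/ℏ = 0.637 × √(41.20) = 4.089.
The even/odd transcendental equations gain one root per π/2 in z₀, giving N = 1 + ⌊2z₀/π⌋ = 1 + ⌊2.603⌋ = 3.

N = 3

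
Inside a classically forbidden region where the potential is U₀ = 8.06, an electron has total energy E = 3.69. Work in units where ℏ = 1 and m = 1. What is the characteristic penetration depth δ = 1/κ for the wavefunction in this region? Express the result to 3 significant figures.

δ = 0.338

Since E < U₀ the TISE in this region is ψ'' = κ²ψ with κ = √(2m(U₀ − E))/ℏ.
κ = √(2 × 1 × 4.37) = 2.956. The penetration depth is δ = 1/κ = 0.338.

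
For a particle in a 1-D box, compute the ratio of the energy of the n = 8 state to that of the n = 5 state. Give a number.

E_n = n²π²ℏ²/(2mL²) so the ratio is n₂²/n₁² = 64/25 = 2.56.

2.56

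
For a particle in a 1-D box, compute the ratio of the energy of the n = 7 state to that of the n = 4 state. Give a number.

Since E_n ∝ n², the ratio is (7/4)² = 3.0625.

3.0625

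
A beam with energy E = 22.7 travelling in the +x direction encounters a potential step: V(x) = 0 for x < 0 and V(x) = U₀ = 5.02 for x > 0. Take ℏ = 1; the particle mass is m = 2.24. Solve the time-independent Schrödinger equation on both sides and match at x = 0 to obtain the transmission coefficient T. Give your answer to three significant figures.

T = 0.996

The wavenumbers are k₁ = √(2mE)/ℏ = 10.08 on the left and k₂ = √(2m(E − U₀))/ℏ = 8.900 on the right.
Continuity of ψ and ψ′ at the step yields the reflection amplitude r = (k₁ − k₂)/(k₁ + k₂) = 0.06240; thus R = |r|² = 0.003894, T = 0.9961.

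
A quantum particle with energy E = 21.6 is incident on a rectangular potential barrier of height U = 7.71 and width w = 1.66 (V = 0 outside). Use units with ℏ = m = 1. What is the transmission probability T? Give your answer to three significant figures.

Above the barrier the interior wavenumber is k₂ = √(2m(E − U))/ℏ = 5.271, giving phase k₂w = 8.749.
T = [1 + U² sin²(k₂w) / (4E(E − U))]⁻¹ = 1/1.019 = 0.981.

T = 0.981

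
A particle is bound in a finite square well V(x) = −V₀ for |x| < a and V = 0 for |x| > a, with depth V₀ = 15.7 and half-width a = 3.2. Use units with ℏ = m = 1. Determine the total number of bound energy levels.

Define the well-strength parameter z₀ = (a/ℏ)√(2mV₀) = 3.2 × √(2·1·15.7) = 17.93.
The even/odd transcendental equations gain one root per π/2 in z₀, giving N = 1 + ⌊2z₀/π⌋ = 1 + ⌊11.42⌋ = 12.

N = 12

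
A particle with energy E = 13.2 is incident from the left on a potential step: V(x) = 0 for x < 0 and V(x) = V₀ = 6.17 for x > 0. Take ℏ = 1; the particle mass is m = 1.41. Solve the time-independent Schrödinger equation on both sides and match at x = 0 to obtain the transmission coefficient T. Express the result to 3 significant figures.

On each side the TISE gives plane waves with k = √(2m(E − V))/ℏ: k₁ = √(2·1.41·13.2) = 6.101, k₂ = √(2·1.41·7.03) = 4.452.
Matching ψ and ψ′ at x = 0 gives r = (k₁ − k₂)/(k₁ + k₂), so R = r² = 0.02440 and T = 1 − R = 0.9756.

T = 0.976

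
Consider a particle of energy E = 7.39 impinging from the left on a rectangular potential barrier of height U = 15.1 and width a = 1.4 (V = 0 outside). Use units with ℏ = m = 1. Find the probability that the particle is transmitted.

Since E < U the interior solution is evanescent with decay constant κ = √(2m(U − E))/ℏ = 3.927.
κa = 5.498, sinh(κa) = 122.0.
Matching ψ, ψ′ at both faces gives T = [1 + U² sinh²(κa) / (4E(U − E))]⁻¹ = 1/14900 = 0.0000671.

T = 0.0000671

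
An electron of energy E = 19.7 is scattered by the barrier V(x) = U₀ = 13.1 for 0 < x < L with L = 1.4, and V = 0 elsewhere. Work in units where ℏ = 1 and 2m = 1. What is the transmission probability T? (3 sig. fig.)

E > U₀: inside the barrier k₂ = √(2m(E − U₀))/ℏ = 2.569, k₂L = 3.597.
T = [1 + U₀² sin²(k₂L) / (4E(E − U₀))]⁻¹ = 1/1.064 = 0.940.

T = 0.940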